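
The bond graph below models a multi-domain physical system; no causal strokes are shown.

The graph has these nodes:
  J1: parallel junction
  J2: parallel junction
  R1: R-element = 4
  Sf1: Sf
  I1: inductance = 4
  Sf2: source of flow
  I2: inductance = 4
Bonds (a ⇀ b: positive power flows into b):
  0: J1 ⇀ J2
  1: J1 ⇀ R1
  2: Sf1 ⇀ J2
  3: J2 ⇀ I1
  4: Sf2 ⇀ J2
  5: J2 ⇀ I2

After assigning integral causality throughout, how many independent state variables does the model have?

2  (I1, I2 all integral)

β2 stroke→Sf1  (source Sf1 imposes f)
β4 stroke→Sf2  (Sf2 fixes flow; stroke at Sf2)
β3 stroke→I1  (I1 integral (f out))
β5 stroke→I2  (I2 outputs flow p/I2)
β0 stroke→J2  (closing 0-jn rule on J2)
β1 stroke→J1  (J1 needs exactly one e-in)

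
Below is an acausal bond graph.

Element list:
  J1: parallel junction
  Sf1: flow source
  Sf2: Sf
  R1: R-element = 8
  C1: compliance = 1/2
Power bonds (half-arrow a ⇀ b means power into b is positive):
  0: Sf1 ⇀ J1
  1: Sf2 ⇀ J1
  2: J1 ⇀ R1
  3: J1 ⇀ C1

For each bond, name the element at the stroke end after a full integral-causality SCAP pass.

bond 0 stroke at Sf1  (Sf1: flow source, stroke at near end)
bond 1 stroke at Sf2  (Sf2: flow source, stroke at near end)
bond 3 stroke at J1  (C1 integral (e out))
bond 2 stroke at R1  (J1 effort already set via bond 3)

#0 →Sf1
#1 →Sf2
#2 →R1
#3 →J1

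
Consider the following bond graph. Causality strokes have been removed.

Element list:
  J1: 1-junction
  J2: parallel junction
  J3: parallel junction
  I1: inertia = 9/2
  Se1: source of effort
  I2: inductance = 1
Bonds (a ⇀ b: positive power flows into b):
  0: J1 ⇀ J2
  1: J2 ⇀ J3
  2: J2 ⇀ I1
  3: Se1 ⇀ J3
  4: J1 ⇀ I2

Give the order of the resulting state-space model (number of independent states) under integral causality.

2  (I1, I2 all integral)

β3 stroke at J3  (source Se1 imposes e)
β1 stroke at J2  (J3: bond 3 brought effort, rest push out)
β0 stroke at J1  (0-jn J2 has e-setter on 1)
β2 stroke at I1  (J2: bond 1 brought effort, rest push out)
β4 stroke at I2  (J1 needs exactly one f-in)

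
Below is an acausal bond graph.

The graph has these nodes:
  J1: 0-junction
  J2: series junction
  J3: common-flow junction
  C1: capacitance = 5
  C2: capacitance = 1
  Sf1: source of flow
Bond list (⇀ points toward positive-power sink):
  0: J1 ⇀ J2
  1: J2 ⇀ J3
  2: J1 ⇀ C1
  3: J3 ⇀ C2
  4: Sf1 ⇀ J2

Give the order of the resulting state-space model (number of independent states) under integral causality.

#4 stroke→Sf1  (Sf1 (Sf) sets flow on bond)
#0 stroke→J2  (J2 flow already set via bond 4)
#1 stroke→J2  (common-f at J2 fixed by 4)
#3 stroke→J3  (J3: bond 1 brought flow, rest push out)
#2 stroke→J1  (J1 needs exactly one e-in)

2  (C1, C2 all integral)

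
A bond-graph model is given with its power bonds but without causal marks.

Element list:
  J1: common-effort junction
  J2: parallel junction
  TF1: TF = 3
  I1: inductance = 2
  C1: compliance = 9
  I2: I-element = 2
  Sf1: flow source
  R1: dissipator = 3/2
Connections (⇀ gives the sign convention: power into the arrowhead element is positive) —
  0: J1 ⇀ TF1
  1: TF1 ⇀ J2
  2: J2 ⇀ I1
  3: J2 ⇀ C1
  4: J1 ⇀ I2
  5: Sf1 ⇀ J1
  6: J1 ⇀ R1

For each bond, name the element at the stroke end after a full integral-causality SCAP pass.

bond 5 stroke→Sf1  (Sf1 fixes flow; stroke at Sf1)
bond 2 stroke→I1  (I1 integral (f out))
bond 3 stroke→J2  (C1 integral (e out))
bond 1 stroke→TF1  (J2 effort already set via bond 3)
bond 0 stroke→J1  (TF TF1: opposite of bond 1)
bond 4 stroke→I2  (0-jn J1 has e-setter on 0)
bond 6 stroke→R1  (J1 effort already set via bond 0)

b0 |J1
b1 |TF1
b2 |I1
b3 |J2
b4 |I2
b5 |Sf1
b6 |R1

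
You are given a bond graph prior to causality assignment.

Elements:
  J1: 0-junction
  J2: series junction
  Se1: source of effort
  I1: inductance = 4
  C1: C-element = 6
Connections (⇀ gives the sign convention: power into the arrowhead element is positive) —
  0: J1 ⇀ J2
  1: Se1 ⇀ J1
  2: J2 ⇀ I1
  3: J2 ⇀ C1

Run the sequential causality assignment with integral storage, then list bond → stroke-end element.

bond 0 |J2
bond 1 |J1
bond 2 |I1
bond 3 |J2

b1 stroke at J1  (Se1 (Se) sets effort on bond)
b0 stroke at J2  (common-e at J1 fixed by 1)
b2 stroke at I1  (prefer integral on I1)
b3 stroke at J2  (J2: bond 2 brought flow, rest push out)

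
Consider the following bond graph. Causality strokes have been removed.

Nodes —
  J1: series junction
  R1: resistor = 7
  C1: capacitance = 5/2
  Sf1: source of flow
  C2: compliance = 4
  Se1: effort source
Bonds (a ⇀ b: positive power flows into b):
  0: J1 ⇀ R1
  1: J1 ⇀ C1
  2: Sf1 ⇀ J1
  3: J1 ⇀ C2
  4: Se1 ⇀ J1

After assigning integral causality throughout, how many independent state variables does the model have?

2  (C1, C2 all integral)

#2 |Sf1  (Sf1 fixes flow; stroke at Sf1)
#4 |J1  (Se1 fixes effort; stroke away)
#0 |J1  (J1 flow already set via bond 2)
#1 |J1  (common-f at J1 fixed by 2)
#3 |J1  (J1: bond 2 brought flow, rest push out)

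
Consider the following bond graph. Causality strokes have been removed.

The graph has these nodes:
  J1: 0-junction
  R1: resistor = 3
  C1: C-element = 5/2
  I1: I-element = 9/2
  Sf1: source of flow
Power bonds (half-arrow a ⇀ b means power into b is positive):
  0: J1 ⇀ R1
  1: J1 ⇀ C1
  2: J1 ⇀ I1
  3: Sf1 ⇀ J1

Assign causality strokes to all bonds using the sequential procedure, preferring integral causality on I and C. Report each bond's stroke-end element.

β3 →Sf1  (Sf1: flow source, stroke at near end)
β1 →J1  (C1: C, integral causality)
β0 →R1  (J1: bond 1 brought effort, rest push out)
β2 →I1  (J1: bond 1 brought effort, rest push out)

#0 stroke at R1
#1 stroke at J1
#2 stroke at I1
#3 stroke at Sf1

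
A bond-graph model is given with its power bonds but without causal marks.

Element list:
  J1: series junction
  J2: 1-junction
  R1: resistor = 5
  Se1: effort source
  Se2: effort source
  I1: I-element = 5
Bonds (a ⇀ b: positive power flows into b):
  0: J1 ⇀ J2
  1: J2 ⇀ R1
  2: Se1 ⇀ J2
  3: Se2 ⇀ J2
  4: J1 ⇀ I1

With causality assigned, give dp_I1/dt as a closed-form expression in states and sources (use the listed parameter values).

dp_I1/dt = E_Se1 + E_Se2 - p_I1

#2 →J2  (Se1 fixes effort; stroke away)
#3 →J2  (Se2 (Se) sets effort on bond)
#4 →I1  (I1 integral (f out))
#0 →J1  (J1: bond 4 brought flow, rest push out)
#1 →J2  (1-jn J2 has f-setter on 0)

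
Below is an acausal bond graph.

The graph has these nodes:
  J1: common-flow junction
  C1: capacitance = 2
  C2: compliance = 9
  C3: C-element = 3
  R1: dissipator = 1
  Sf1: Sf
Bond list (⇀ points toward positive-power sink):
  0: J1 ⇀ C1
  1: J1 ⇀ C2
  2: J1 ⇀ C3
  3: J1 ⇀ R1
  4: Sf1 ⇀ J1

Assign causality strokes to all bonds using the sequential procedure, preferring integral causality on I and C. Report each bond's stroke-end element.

#4 |Sf1  (source Sf1 imposes f)
#0 |J1  (J1 flow already set via bond 4)
#1 |J1  (1-jn J1 has f-setter on 4)
#2 |J1  (J1 flow already set via bond 4)
#3 |J1  (J1 flow already set via bond 4)

bond 0 |J1
bond 1 |J1
bond 2 |J1
bond 3 |J1
bond 4 |Sf1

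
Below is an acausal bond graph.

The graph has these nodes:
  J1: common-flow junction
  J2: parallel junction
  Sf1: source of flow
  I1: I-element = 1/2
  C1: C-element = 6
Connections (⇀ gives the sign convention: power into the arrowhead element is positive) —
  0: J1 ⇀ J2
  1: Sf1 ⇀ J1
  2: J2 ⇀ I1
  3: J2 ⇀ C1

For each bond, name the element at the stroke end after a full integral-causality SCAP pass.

#1 →Sf1  (source Sf1 imposes f)
#0 →J1  (J1 flow already set via bond 1)
#2 →I1  (I1 integral (f out))
#3 →J2  (only one effort-in slot at J2)

β0 |J1
β1 |Sf1
β2 |I1
β3 |J2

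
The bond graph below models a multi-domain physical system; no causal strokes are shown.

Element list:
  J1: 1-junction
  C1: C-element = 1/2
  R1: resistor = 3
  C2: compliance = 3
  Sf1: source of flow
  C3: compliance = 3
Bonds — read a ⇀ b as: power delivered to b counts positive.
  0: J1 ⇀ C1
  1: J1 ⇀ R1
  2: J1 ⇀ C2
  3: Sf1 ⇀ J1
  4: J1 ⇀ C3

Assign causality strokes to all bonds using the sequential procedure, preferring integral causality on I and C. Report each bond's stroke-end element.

#0 →J1
#1 →J1
#2 →J1
#3 →Sf1
#4 →J1

#3 |Sf1  (Sf1: flow source, stroke at near end)
#0 |J1  (common-f at J1 fixed by 3)
#1 |J1  (J1 flow already set via bond 3)
#2 |J1  (common-f at J1 fixed by 3)
#4 |J1  (J1 flow already set via bond 3)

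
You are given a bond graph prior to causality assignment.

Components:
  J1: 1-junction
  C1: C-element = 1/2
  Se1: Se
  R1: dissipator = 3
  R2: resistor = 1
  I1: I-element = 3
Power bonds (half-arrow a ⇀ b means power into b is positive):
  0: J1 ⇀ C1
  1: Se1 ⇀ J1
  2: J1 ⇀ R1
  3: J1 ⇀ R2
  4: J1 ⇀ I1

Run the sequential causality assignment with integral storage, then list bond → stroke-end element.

bond 0 |J1
bond 1 |J1
bond 2 |J1
bond 3 |J1
bond 4 |I1

#1 stroke at J1  (Se1 fixes effort; stroke away)
#0 stroke at J1  (prefer integral on C1)
#4 stroke at I1  (I1: I, integral causality)
#2 stroke at J1  (common-f at J1 fixed by 4)
#3 stroke at J1  (common-f at J1 fixed by 4)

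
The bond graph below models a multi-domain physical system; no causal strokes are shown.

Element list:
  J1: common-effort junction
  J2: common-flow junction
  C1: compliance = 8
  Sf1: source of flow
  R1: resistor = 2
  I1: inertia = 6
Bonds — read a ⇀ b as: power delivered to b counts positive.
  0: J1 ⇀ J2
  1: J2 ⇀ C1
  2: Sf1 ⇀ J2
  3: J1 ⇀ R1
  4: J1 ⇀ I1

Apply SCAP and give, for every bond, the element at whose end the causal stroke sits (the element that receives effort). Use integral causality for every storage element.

b2 →Sf1  (Sf1 fixes flow; stroke at Sf1)
b0 →J2  (J2 flow already set via bond 2)
b1 →J2  (common-f at J2 fixed by 2)
b4 →I1  (prefer integral on I1)
b3 →J1  (J1 needs exactly one e-in)

b0 stroke at J2
b1 stroke at J2
b2 stroke at Sf1
b3 stroke at J1
b4 stroke at I1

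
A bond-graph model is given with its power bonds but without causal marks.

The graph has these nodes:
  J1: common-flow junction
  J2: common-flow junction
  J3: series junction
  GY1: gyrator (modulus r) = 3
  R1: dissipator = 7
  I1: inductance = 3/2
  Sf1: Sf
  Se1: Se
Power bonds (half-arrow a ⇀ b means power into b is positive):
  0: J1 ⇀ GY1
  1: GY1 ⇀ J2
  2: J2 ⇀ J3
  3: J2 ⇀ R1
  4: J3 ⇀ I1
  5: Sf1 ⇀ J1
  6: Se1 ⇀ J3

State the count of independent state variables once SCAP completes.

1  (I1 all integral)

bond 5 →Sf1  (Sf1: flow source, stroke at near end)
bond 6 →J3  (Se1 fixes effort; stroke away)
bond 0 →J1  (1-jn J1 has f-setter on 5)
bond 1 →J2  (GY1 both-in/both-out from 0)
bond 4 →I1  (I1: I, integral causality)
bond 2 →J3  (J3: bond 4 brought flow, rest push out)
bond 3 →J2  (J2 flow already set via bond 2)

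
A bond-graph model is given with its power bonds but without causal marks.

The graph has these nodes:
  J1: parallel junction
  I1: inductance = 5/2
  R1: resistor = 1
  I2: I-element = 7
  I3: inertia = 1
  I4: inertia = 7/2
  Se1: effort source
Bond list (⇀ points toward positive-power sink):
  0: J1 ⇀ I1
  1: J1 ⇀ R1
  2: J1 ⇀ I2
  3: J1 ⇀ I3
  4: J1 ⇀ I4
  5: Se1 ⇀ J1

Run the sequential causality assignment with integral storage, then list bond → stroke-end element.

#5 stroke at J1  (source Se1 imposes e)
#0 stroke at I1  (common-e at J1 fixed by 5)
#1 stroke at R1  (J1 effort already set via bond 5)
#2 stroke at I2  (common-e at J1 fixed by 5)
#3 stroke at I3  (J1 effort already set via bond 5)
#4 stroke at I4  (J1: bond 5 brought effort, rest push out)

β0 stroke→I1
β1 stroke→R1
β2 stroke→I2
β3 stroke→I3
β4 stroke→I4
β5 stroke→J1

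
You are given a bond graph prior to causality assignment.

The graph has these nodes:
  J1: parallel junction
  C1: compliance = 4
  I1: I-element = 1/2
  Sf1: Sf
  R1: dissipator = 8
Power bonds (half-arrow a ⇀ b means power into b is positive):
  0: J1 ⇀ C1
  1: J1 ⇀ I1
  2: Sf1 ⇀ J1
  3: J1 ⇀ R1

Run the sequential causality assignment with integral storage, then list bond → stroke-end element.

bond 2 stroke→Sf1  (source Sf1 imposes f)
bond 0 stroke→J1  (C1 outputs effort q/C1)
bond 1 stroke→I1  (J1: bond 0 brought effort, rest push out)
bond 3 stroke→R1  (common-e at J1 fixed by 0)

β0 →J1
β1 →I1
β2 →Sf1
β3 →R1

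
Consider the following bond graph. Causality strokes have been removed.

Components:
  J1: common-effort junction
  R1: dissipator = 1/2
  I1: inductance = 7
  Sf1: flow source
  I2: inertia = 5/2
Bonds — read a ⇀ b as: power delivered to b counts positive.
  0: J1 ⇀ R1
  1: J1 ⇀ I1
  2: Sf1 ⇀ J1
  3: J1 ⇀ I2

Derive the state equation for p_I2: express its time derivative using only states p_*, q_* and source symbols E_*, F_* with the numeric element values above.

dp_I2/dt = F_Sf1/2 - p_I1/14 - p_I2/5

bond 2 stroke at Sf1  (Sf1: flow source, stroke at near end)
bond 1 stroke at I1  (prefer integral on I1)
bond 3 stroke at I2  (prefer integral on I2)
bond 0 stroke at J1  (J1 needs exactly one e-in)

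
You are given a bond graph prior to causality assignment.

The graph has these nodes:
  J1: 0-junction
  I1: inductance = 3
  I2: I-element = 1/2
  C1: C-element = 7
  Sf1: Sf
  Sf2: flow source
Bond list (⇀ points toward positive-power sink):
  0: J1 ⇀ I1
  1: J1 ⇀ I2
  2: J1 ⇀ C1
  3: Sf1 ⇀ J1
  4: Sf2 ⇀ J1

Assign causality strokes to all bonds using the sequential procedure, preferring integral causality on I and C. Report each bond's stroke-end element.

bond 0 stroke at I1
bond 1 stroke at I2
bond 2 stroke at J1
bond 3 stroke at Sf1
bond 4 stroke at Sf2

b3 stroke at Sf1  (Sf1: flow source, stroke at near end)
b4 stroke at Sf2  (Sf2 (Sf) sets flow on bond)
b0 stroke at I1  (I1: I, integral causality)
b1 stroke at I2  (I2: I, integral causality)
b2 stroke at J1  (J1 needs exactly one e-in)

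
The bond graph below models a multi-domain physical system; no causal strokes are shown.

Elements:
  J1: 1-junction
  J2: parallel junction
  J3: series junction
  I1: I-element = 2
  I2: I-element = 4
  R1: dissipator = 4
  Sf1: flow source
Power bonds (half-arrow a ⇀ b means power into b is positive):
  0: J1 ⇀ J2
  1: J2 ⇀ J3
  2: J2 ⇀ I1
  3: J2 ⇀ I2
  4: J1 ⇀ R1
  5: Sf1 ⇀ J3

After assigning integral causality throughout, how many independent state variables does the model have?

2  (I1, I2 all integral)

bond 5 stroke at Sf1  (source Sf1 imposes f)
bond 1 stroke at J3  (1-jn J3 has f-setter on 5)
bond 2 stroke at I1  (I1: I, integral causality)
bond 3 stroke at I2  (prefer integral on I2)
bond 0 stroke at J2  (J2: last free bond brings effort in)
bond 4 stroke at J1  (J1: bond 0 brought flow, rest push out)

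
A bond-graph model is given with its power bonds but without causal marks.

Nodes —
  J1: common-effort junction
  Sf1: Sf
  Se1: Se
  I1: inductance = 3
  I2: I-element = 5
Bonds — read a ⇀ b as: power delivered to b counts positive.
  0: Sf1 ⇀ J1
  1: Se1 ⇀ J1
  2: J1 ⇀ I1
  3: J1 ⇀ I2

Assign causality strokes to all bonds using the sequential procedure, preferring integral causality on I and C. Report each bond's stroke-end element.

b0 stroke at Sf1
b1 stroke at J1
b2 stroke at I1
b3 stroke at I2

β0 stroke at Sf1  (Sf1 (Sf) sets flow on bond)
β1 stroke at J1  (Se1 (Se) sets effort on bond)
β2 stroke at I1  (0-jn J1 has e-setter on 1)
β3 stroke at I2  (J1: bond 1 brought effort, rest push out)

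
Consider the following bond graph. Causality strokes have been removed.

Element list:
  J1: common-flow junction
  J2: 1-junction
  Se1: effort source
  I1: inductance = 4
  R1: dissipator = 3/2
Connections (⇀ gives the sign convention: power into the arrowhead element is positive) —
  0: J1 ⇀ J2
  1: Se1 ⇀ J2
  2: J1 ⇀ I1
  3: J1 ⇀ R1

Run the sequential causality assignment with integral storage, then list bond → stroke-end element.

bond 1 stroke at J2  (Se1 fixes effort; stroke away)
bond 0 stroke at J1  (J2: last free bond brings flow in)
bond 2 stroke at I1  (I1 integral (f out))
bond 3 stroke at J1  (J1 flow already set via bond 2)

bond 0 |J1
bond 1 |J2
bond 2 |I1
bond 3 |J1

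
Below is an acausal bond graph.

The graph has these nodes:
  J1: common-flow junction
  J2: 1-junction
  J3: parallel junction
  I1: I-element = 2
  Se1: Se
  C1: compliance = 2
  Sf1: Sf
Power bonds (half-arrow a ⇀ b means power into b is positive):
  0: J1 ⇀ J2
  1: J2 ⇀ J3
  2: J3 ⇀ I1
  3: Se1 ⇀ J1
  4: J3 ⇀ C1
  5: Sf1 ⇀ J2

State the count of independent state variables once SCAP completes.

b3 stroke at J1  (Se1 fixes effort; stroke away)
b5 stroke at Sf1  (source Sf1 imposes f)
b0 stroke at J2  (closing 1-jn rule on J1)
b1 stroke at J2  (J2 flow already set via bond 5)
b2 stroke at I1  (prefer integral on I1)
b4 stroke at J3  (J3: last free bond brings effort in)

2  (C1, I1 all integral)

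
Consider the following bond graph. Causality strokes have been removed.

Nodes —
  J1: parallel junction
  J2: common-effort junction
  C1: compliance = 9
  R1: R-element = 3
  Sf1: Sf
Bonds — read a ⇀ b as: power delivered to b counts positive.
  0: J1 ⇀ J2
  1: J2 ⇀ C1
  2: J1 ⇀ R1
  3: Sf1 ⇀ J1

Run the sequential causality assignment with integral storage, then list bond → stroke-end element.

b3 stroke at Sf1  (source Sf1 imposes f)
b1 stroke at J2  (prefer integral on C1)
b0 stroke at J1  (J2 effort already set via bond 1)
b2 stroke at R1  (J1 effort already set via bond 0)

β0 |J1
β1 |J2
β2 |R1
β3 |Sf1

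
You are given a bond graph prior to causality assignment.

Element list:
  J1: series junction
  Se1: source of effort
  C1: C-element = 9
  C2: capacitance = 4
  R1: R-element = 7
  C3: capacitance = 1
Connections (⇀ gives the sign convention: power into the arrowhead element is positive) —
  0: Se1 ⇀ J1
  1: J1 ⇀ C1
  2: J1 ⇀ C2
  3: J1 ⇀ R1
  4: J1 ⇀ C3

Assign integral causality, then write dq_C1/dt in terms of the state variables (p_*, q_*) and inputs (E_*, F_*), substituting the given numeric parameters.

dq_C1/dt = E_Se1/7 - q_C1/63 - q_C2/28 - q_C3/7

b0 →J1  (Se1: effort source, stroke at far end)
b1 →J1  (C1: C, integral causality)
b2 →J1  (prefer integral on C2)
b4 →J1  (prefer integral on C3)
b3 →R1  (J1 needs exactly one f-in)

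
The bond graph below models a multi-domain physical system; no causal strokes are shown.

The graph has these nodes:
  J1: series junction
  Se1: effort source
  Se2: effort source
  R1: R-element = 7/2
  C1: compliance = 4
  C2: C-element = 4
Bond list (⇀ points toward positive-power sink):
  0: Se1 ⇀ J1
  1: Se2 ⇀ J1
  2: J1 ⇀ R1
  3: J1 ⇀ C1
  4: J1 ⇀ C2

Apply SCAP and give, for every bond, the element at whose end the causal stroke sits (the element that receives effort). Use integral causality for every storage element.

β0 |J1
β1 |J1
β2 |R1
β3 |J1
β4 |J1

#0 stroke at J1  (Se1 (Se) sets effort on bond)
#1 stroke at J1  (Se2 fixes effort; stroke away)
#3 stroke at J1  (C1 integral (e out))
#4 stroke at J1  (C2 integral (e out))
#2 stroke at R1  (J1 needs exactly one f-in)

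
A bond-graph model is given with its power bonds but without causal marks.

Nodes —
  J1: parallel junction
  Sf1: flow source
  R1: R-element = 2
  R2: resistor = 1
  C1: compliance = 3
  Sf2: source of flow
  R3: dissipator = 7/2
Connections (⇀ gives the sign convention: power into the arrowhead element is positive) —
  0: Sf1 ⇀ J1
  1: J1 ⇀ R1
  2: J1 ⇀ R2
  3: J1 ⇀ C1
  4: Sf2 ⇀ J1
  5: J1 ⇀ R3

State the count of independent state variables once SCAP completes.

1  (C1 all integral)

#0 →Sf1  (source Sf1 imposes f)
#4 →Sf2  (Sf2 (Sf) sets flow on bond)
#3 →J1  (C1 outputs effort q/C1)
#1 →R1  (J1: bond 3 brought effort, rest push out)
#2 →R2  (J1: bond 3 brought effort, rest push out)
#5 →R3  (J1 effort already set via bond 3)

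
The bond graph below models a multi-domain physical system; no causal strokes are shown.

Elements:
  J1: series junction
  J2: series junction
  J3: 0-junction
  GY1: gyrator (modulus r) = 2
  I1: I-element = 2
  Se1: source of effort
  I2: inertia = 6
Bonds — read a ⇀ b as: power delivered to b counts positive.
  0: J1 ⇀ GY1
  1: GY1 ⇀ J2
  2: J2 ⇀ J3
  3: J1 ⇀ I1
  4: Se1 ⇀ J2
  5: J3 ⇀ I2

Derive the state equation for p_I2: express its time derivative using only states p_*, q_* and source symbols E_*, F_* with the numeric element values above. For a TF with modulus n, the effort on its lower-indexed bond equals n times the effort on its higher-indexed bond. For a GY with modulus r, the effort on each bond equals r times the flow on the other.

dp_I2/dt = E_Se1 + p_I1

#4 stroke→J2  (source Se1 imposes e)
#3 stroke→I1  (I1 integral (f out))
#0 stroke→J1  (common-f at J1 fixed by 3)
#1 stroke→J2  (GY1: gyrator matches bond 0)
#2 stroke→J3  (only one flow-in slot at J2)
#5 stroke→I2  (J3 effort already set via bond 2)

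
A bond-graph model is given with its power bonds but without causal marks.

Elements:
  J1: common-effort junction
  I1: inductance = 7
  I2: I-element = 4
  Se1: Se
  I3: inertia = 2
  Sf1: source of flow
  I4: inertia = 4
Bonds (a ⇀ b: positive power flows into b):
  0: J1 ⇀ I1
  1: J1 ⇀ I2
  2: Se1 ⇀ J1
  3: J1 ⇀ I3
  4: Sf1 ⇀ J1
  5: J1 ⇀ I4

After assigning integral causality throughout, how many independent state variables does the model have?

β2 |J1  (source Se1 imposes e)
β4 |Sf1  (Sf1 fixes flow; stroke at Sf1)
β0 |I1  (0-jn J1 has e-setter on 2)
β1 |I2  (J1: bond 2 brought effort, rest push out)
β3 |I3  (J1 effort already set via bond 2)
β5 |I4  (common-e at J1 fixed by 2)

4  (I1, I2, I3, I4 all integral)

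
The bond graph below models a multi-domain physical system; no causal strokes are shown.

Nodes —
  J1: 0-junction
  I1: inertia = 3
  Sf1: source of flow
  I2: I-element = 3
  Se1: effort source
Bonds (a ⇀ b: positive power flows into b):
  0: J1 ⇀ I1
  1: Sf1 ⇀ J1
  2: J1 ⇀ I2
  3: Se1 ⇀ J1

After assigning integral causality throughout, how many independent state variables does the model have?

2  (I1, I2 all integral)

bond 1 |Sf1  (source Sf1 imposes f)
bond 3 |J1  (Se1 (Se) sets effort on bond)
bond 0 |I1  (common-e at J1 fixed by 3)
bond 2 |I2  (0-jn J1 has e-setter on 3)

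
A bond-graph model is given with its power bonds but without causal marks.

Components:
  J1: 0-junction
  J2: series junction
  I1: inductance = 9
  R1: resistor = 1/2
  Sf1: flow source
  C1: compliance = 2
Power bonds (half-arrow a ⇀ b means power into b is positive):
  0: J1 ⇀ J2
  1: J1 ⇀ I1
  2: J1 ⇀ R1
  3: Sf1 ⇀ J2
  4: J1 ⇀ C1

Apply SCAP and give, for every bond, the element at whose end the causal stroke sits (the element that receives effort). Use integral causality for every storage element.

b3 →Sf1  (source Sf1 imposes f)
b0 →J2  (J2: bond 3 brought flow, rest push out)
b1 →I1  (prefer integral on I1)
b4 →J1  (C1 outputs effort q/C1)
b2 →R1  (J1 effort already set via bond 4)

bond 0 stroke→J2
bond 1 stroke→I1
bond 2 stroke→R1
bond 3 stroke→Sf1
bond 4 stroke→J1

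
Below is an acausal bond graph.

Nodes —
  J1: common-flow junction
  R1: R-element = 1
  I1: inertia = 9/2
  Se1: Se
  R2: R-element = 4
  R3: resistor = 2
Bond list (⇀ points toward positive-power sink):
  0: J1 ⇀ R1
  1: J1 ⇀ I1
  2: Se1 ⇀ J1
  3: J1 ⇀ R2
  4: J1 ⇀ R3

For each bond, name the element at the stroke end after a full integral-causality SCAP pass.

#0 →J1
#1 →I1
#2 →J1
#3 →J1
#4 →J1

bond 2 |J1  (Se1: effort source, stroke at far end)
bond 1 |I1  (I1 outputs flow p/I1)
bond 0 |J1  (1-jn J1 has f-setter on 1)
bond 3 |J1  (J1: bond 1 brought flow, rest push out)
bond 4 |J1  (common-f at J1 fixed by 1)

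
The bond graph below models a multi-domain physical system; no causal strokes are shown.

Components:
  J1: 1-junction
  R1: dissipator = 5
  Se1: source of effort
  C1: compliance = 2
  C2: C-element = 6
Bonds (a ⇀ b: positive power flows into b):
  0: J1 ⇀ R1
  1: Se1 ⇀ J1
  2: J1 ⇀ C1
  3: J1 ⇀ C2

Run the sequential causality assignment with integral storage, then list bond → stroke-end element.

b1 stroke at J1  (Se1: effort source, stroke at far end)
b2 stroke at J1  (C1 outputs effort q/C1)
b3 stroke at J1  (prefer integral on C2)
b0 stroke at R1  (closing 1-jn rule on J1)

#0 stroke→R1
#1 stroke→J1
#2 stroke→J1
#3 stroke→J1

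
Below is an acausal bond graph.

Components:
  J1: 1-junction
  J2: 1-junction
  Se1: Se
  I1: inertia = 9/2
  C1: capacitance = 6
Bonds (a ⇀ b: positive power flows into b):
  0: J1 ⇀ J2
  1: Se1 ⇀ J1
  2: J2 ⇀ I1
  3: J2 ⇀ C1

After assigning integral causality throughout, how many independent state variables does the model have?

2  (C1, I1 all integral)

bond 1 stroke→J1  (Se1: effort source, stroke at far end)
bond 0 stroke→J2  (J1 needs exactly one f-in)
bond 2 stroke→I1  (I1: I, integral causality)
bond 3 stroke→J2  (common-f at J2 fixed by 2)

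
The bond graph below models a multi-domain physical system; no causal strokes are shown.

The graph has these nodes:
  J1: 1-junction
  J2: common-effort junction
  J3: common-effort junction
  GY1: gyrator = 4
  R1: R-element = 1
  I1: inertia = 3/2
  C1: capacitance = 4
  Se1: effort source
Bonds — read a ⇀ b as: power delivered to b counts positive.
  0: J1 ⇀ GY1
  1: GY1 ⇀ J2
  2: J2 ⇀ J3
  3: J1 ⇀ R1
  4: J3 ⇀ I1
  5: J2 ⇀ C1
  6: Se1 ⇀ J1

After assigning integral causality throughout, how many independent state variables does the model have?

2  (C1, I1 all integral)

β6 |J1  (Se1 (Se) sets effort on bond)
β4 |I1  (I1 outputs flow p/I1)
β2 |J3  (J3: last free bond brings effort in)
β5 |J2  (C1 outputs effort q/C1)
β1 |GY1  (common-e at J2 fixed by 5)
β0 |GY1  (GY1: gyrator matches bond 1)
β3 |J1  (common-f at J1 fixed by 0)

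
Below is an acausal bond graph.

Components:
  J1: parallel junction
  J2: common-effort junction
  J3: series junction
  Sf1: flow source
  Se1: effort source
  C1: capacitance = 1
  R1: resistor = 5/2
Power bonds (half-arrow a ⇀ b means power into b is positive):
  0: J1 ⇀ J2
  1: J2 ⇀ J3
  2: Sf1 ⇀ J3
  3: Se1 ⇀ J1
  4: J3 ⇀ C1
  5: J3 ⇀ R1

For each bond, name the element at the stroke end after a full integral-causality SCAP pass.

#2 |Sf1  (Sf1 fixes flow; stroke at Sf1)
#3 |J1  (source Se1 imposes e)
#0 |J2  (J1 effort already set via bond 3)
#1 |J3  (J2 effort already set via bond 0)
#4 |J3  (1-jn J3 has f-setter on 2)
#5 |J3  (J3: bond 2 brought flow, rest push out)

#0 stroke→J2
#1 stroke→J3
#2 stroke→Sf1
#3 stroke→J1
#4 stroke→J3
#5 stroke→J3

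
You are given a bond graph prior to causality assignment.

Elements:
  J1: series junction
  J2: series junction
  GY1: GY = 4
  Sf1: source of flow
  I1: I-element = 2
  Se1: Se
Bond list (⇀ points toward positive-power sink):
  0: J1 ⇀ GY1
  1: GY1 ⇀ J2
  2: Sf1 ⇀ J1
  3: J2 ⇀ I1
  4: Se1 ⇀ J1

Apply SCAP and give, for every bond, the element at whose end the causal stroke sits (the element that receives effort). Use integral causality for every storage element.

b2 |Sf1  (Sf1 fixes flow; stroke at Sf1)
b4 |J1  (source Se1 imposes e)
b0 |J1  (common-f at J1 fixed by 2)
b1 |J2  (GY GY1: same side as bond 0)
b3 |I1  (J2: last free bond brings flow in)

β0 stroke at J1
β1 stroke at J2
β2 stroke at Sf1
β3 stroke at I1
β4 stroke at J1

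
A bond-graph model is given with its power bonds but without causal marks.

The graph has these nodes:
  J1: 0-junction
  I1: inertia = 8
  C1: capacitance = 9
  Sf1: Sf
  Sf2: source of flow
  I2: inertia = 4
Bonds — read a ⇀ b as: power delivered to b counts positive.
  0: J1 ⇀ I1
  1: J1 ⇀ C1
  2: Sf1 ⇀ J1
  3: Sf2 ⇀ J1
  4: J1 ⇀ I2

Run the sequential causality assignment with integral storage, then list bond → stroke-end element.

b0 →I1
b1 →J1
b2 →Sf1
b3 →Sf2
b4 →I2

#2 |Sf1  (Sf1: flow source, stroke at near end)
#3 |Sf2  (Sf2 fixes flow; stroke at Sf2)
#0 |I1  (I1 outputs flow p/I1)
#1 |J1  (prefer integral on C1)
#4 |I2  (common-e at J1 fixed by 1)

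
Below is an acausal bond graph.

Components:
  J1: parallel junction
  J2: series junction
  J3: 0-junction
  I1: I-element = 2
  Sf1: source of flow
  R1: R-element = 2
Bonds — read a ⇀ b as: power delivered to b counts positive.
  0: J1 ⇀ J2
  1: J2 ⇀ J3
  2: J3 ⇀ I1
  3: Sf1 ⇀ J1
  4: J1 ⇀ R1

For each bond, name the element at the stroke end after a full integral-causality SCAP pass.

b0 →J2
b1 →J3
b2 →I1
b3 →Sf1
b4 →J1

bond 3 |Sf1  (source Sf1 imposes f)
bond 2 |I1  (I1 integral (f out))
bond 1 |J3  (J3: last free bond brings effort in)
bond 0 |J2  (J2 flow already set via bond 1)
bond 4 |J1  (J1: last free bond brings effort in)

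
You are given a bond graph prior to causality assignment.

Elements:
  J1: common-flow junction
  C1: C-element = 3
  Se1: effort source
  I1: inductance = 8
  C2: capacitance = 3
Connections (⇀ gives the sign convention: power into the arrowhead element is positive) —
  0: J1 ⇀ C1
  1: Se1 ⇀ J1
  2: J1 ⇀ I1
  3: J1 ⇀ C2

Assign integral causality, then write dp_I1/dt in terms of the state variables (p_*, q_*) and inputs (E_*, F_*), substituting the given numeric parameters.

#1 →J1  (Se1 (Se) sets effort on bond)
#0 →J1  (prefer integral on C1)
#2 →I1  (I1 integral (f out))
#3 →J1  (1-jn J1 has f-setter on 2)

dp_I1/dt = E_Se1 - q_C1/3 - q_C2/3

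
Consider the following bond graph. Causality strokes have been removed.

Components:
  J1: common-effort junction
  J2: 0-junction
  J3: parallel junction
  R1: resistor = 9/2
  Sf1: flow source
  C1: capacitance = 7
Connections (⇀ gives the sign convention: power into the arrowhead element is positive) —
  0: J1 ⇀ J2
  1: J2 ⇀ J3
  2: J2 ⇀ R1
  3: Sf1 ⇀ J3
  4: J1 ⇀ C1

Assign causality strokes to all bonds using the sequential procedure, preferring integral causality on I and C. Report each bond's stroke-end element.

β3 stroke→Sf1  (Sf1 fixes flow; stroke at Sf1)
β1 stroke→J3  (closing 0-jn rule on J3)
β4 stroke→J1  (C1 integral (e out))
β0 stroke→J2  (0-jn J1 has e-setter on 4)
β2 stroke→R1  (J2 effort already set via bond 0)

#0 →J2
#1 →J3
#2 →R1
#3 →Sf1
#4 →J1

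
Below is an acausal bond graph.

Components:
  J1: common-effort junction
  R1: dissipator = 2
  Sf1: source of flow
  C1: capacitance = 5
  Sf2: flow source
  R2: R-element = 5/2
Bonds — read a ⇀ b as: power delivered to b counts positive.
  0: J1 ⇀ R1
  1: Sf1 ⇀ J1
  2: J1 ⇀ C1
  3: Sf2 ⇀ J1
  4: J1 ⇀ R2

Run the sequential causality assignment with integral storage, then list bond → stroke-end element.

b1 |Sf1  (source Sf1 imposes f)
b3 |Sf2  (Sf2 (Sf) sets flow on bond)
b2 |J1  (C1 outputs effort q/C1)
b0 |R1  (0-jn J1 has e-setter on 2)
b4 |R2  (common-e at J1 fixed by 2)

bond 0 |R1
bond 1 |Sf1
bond 2 |J1
bond 3 |Sf2
bond 4 |R2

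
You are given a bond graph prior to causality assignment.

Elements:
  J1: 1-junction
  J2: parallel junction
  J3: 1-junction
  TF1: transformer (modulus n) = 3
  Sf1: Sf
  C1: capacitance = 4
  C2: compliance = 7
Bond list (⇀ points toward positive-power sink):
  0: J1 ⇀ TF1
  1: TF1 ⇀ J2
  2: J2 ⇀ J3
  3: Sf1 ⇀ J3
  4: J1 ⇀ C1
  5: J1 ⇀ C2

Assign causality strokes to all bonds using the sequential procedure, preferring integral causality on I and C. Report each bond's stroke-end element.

#0 stroke→TF1
#1 stroke→J2
#2 stroke→J3
#3 stroke→Sf1
#4 stroke→J1
#5 stroke→J1

bond 3 |Sf1  (Sf1 (Sf) sets flow on bond)
bond 2 |J3  (J3 flow already set via bond 3)
bond 1 |J2  (only one effort-in slot at J2)
bond 0 |TF1  (TF TF1: opposite of bond 1)
bond 4 |J1  (1-jn J1 has f-setter on 0)
bond 5 |J1  (J1: bond 0 brought flow, rest push out)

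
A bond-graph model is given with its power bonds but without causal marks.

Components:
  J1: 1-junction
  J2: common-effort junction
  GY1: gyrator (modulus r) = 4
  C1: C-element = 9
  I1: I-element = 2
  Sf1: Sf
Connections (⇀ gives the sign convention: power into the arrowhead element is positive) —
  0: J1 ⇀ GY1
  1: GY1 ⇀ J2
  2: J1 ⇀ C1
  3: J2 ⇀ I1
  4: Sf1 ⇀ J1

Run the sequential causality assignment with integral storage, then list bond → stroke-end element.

β0 stroke→J1
β1 stroke→J2
β2 stroke→J1
β3 stroke→I1
β4 stroke→Sf1

b4 stroke→Sf1  (source Sf1 imposes f)
b0 stroke→J1  (common-f at J1 fixed by 4)
b2 stroke→J1  (J1: bond 4 brought flow, rest push out)
b1 stroke→J2  (GY1 both-in/both-out from 0)
b3 stroke→I1  (common-e at J2 fixed by 1)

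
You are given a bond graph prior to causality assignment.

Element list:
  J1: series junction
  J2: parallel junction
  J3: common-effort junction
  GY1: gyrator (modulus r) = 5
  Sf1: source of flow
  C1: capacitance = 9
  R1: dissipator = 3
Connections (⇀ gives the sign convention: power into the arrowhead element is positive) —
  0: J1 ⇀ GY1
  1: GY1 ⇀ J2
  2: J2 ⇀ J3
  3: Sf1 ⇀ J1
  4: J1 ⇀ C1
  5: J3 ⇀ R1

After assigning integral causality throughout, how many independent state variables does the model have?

1  (C1 all integral)

bond 3 |Sf1  (source Sf1 imposes f)
bond 0 |J1  (1-jn J1 has f-setter on 3)
bond 4 |J1  (J1 flow already set via bond 3)
bond 1 |J2  (GY1 both-in/both-out from 0)
bond 2 |J3  (0-jn J2 has e-setter on 1)
bond 5 |R1  (J3 effort already set via bond 2)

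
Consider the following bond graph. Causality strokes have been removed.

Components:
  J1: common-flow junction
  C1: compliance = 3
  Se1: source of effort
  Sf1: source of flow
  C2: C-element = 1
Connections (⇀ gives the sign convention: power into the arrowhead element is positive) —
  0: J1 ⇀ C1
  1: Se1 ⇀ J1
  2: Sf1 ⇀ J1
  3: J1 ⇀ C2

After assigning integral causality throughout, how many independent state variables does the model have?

2  (C1, C2 all integral)

b1 |J1  (source Se1 imposes e)
b2 |Sf1  (Sf1 (Sf) sets flow on bond)
b0 |J1  (J1: bond 2 brought flow, rest push out)
b3 |J1  (J1: bond 2 brought flow, rest push out)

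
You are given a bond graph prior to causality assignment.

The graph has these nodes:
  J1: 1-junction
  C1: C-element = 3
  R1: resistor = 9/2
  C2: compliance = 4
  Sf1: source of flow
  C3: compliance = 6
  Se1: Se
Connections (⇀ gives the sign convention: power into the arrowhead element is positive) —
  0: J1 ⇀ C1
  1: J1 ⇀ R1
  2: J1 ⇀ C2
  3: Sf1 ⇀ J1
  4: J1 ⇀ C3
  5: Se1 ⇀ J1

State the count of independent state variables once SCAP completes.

3  (C1, C2, C3 all integral)

bond 3 |Sf1  (source Sf1 imposes f)
bond 5 |J1  (Se1 (Se) sets effort on bond)
bond 0 |J1  (J1: bond 3 brought flow, rest push out)
bond 1 |J1  (J1 flow already set via bond 3)
bond 2 |J1  (J1 flow already set via bond 3)
bond 4 |J1  (J1 flow already set via bond 3)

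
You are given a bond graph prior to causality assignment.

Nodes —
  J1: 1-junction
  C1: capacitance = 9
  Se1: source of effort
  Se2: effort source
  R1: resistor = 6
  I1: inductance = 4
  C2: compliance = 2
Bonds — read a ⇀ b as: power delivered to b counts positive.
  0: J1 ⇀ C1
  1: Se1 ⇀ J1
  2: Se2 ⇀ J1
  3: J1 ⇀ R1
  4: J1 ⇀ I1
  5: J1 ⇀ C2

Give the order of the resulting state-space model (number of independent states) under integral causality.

b1 →J1  (Se1 fixes effort; stroke away)
b2 →J1  (Se2 (Se) sets effort on bond)
b0 →J1  (C1 outputs effort q/C1)
b4 →I1  (prefer integral on I1)
b3 →J1  (1-jn J1 has f-setter on 4)
b5 →J1  (J1: bond 4 brought flow, rest push out)

3  (C1, C2, I1 all integral)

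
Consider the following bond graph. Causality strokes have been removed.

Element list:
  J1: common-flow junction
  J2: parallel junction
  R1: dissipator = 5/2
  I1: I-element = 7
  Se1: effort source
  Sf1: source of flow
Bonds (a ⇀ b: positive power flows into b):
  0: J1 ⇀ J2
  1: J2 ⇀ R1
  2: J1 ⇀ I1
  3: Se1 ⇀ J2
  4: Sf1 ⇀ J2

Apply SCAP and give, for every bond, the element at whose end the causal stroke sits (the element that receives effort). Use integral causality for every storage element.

bond 0 →J1
bond 1 →R1
bond 2 →I1
bond 3 →J2
bond 4 →Sf1

#3 |J2  (Se1 (Se) sets effort on bond)
#4 |Sf1  (Sf1 fixes flow; stroke at Sf1)
#0 |J1  (0-jn J2 has e-setter on 3)
#1 |R1  (J2 effort already set via bond 3)
#2 |I1  (J1 needs exactly one f-in)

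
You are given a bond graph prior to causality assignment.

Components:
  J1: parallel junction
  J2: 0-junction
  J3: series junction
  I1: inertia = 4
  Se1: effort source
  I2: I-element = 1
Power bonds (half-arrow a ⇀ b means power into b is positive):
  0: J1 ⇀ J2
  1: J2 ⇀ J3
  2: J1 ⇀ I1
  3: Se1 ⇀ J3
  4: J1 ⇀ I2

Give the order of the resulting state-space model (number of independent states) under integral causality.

2  (I1, I2 all integral)

b3 →J3  (Se1: effort source, stroke at far end)
b1 →J2  (J3 needs exactly one f-in)
b0 →J1  (0-jn J2 has e-setter on 1)
b2 →I1  (J1 effort already set via bond 0)
b4 →I2  (0-jn J1 has e-setter on 0)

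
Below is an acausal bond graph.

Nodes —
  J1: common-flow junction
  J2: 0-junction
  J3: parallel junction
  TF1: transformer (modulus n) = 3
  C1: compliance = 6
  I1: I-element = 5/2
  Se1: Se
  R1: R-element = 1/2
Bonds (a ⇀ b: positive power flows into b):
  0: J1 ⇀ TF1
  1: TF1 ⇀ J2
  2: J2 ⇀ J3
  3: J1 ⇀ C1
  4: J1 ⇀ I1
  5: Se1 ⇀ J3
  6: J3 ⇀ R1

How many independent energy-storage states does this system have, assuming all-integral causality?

b5 →J3  (Se1: effort source, stroke at far end)
b2 →J2  (J3: bond 5 brought effort, rest push out)
b6 →R1  (J3: bond 5 brought effort, rest push out)
b1 →TF1  (J2 effort already set via bond 2)
b0 →J1  (TF1: transformer flips bond 1)
b3 →J1  (prefer integral on C1)
b4 →I1  (J1: last free bond brings flow in)

2  (C1, I1 all integral)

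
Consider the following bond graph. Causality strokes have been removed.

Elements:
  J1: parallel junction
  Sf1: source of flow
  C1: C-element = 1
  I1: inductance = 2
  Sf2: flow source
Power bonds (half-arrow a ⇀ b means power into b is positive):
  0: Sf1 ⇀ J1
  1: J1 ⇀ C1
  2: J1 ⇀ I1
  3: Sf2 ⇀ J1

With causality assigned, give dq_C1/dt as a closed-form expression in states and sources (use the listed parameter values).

bond 0 stroke→Sf1  (Sf1 fixes flow; stroke at Sf1)
bond 3 stroke→Sf2  (source Sf2 imposes f)
bond 1 stroke→J1  (C1: C, integral causality)
bond 2 stroke→I1  (J1 effort already set via bond 1)

dq_C1/dt = F_Sf1 + F_Sf2 - p_I1/2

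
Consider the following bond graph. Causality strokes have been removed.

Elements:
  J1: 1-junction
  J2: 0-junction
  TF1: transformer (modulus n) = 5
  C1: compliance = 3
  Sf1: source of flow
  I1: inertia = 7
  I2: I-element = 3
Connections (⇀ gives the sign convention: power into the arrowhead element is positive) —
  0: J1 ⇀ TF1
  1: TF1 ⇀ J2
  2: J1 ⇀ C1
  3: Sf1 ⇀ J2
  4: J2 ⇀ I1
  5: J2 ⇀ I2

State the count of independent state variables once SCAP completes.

bond 3 stroke→Sf1  (source Sf1 imposes f)
bond 2 stroke→J1  (C1 integral (e out))
bond 0 stroke→TF1  (J1: last free bond brings flow in)
bond 1 stroke→J2  (through TF1, causality passes straight; one stroke at TF1)
bond 4 stroke→I1  (J2 effort already set via bond 1)
bond 5 stroke→I2  (0-jn J2 has e-setter on 1)

3  (C1, I1, I2 all integral)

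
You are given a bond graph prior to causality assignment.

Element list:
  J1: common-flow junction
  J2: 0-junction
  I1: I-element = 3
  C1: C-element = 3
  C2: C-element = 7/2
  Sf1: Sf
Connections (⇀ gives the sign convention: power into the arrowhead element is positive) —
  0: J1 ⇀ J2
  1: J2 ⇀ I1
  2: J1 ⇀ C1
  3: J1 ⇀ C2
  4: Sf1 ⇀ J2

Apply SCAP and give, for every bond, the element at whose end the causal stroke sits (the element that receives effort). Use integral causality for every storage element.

β0 →J2
β1 →I1
β2 →J1
β3 →J1
β4 →Sf1

b4 stroke→Sf1  (Sf1 (Sf) sets flow on bond)
b1 stroke→I1  (I1 outputs flow p/I1)
b0 stroke→J2  (J2: last free bond brings effort in)
b2 stroke→J1  (J1: bond 0 brought flow, rest push out)
b3 stroke→J1  (common-f at J1 fixed by 0)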